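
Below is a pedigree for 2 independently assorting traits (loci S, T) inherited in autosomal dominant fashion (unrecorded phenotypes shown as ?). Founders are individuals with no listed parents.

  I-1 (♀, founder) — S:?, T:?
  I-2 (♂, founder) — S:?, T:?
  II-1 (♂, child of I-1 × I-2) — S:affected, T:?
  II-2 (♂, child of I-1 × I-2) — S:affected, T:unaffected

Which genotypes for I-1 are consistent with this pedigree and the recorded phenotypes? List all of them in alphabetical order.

I-1 ∈ {SS Tt, SS tt, Ss Tt, Ss tt, ss Tt, ss tt}

S/I-1 ? ·: ss|Ss|SS
S/I-2 ? ·: ss|Ss|SS
S/II-1 aff I-1×I-2: Ss|SS
S/II-2 aff I-1×I-2: Ss|SS
⇒ S over [I-1,I-2,II-1,II-2]: 17 consistent
T/I-1 ? ·: tt|Tt
T/I-2 ? ·: tt|Tt
T/II-1 ? I-1×I-2: tt|Tt|TT
T/II-2 un I-1×I-2: tt
⇒ T over [I-1,I-2,II-1,II-2]: 8 consistent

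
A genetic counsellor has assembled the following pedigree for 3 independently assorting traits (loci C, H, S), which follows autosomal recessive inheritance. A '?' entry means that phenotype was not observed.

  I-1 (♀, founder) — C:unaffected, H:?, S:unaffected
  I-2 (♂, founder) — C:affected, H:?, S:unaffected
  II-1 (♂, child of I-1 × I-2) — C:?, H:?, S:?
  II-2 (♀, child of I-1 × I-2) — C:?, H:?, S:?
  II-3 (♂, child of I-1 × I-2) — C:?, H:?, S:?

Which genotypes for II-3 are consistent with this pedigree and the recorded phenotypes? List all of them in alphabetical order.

C/I-1 un ·: CC|Cc
C/I-2 aff ·: cc
C/II-1 ? I-1×I-2: Cc|cc
C/II-2 ? I-1×I-2: Cc|cc
C/II-3 ? I-1×I-2: Cc|cc
⇒ C over [I-1,I-2,II-1,II-2,II-3]: 9 consistent
H/I-1 ? ·: HH|Hh|hh
H/I-2 ? ·: HH|Hh|hh
H/II-1 ? I-1×I-2: HH|Hh|hh
H/II-2 ? I-1×I-2: HH|Hh|hh
H/II-3 ? I-1×I-2: HH|Hh|hh
⇒ H over [I-1,I-2,II-1,II-2,II-3]: 63 consistent
S/I-1 un ·: SS|Ss
S/I-2 un ·: SS|Ss
S/II-1 ? I-1×I-2: SS|Ss|ss
S/II-2 ? I-1×I-2: SS|Ss|ss
S/II-3 ? I-1×I-2: SS|Ss|ss
⇒ S over [I-1,I-2,II-1,II-2,II-3]: 44 consistent

II-3 ∈ {Cc HH SS, Cc HH Ss, Cc HH ss, Cc Hh SS, Cc Hh Ss, Cc Hh ss, Cc hh SS, Cc hh Ss, Cc hh ss, cc HH SS, cc HH Ss, cc HH ss, cc Hh SS, cc Hh Ss, cc Hh ss, cc hh SS, cc hh Ss, cc hh ss}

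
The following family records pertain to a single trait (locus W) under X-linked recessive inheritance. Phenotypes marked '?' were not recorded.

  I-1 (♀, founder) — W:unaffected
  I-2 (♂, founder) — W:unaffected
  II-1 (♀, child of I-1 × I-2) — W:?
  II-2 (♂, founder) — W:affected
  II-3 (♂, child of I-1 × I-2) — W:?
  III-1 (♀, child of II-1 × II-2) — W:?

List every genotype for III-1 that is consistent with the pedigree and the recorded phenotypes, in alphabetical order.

W/I-1 un ·: X^WX^W|X^WX^w
W/I-2 un ·: X^WY
W/II-1 ? I-1×I-2: X^WX^W|X^WX^w
W/II-2 aff ·: X^wY
W/II-3 ? I-1×I-2: X^WY|X^wY
W/III-1 ? II-1×II-2: X^WX^w|X^wX^w
⇒ W over [I-1,I-2,II-1,II-2,II-3,III-1]: 7 consistent

III-1 ∈ {X^WX^w, X^wX^w}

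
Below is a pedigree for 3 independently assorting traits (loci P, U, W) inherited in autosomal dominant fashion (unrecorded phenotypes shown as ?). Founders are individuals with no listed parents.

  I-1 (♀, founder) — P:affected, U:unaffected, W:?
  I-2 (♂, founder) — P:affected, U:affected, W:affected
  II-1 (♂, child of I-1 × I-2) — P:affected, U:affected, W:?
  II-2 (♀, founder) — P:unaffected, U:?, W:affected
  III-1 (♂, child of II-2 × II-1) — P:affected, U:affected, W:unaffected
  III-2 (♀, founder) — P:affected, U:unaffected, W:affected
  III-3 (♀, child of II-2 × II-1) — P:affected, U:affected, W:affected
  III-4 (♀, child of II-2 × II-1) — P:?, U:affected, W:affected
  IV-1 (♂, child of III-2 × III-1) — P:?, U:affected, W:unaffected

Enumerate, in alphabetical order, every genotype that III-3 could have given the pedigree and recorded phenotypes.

P/I-1 aff ·: Pp|PP
P/I-2 aff ·: Pp|PP
P/II-1 aff I-1×I-2: Pp|PP
P/II-2 un ·: pp
P/III-1 aff II-2×II-1: Pp
P/III-2 aff ·: Pp|PP
P/III-3 aff II-2×II-1: Pp
P/III-4 ? II-2×II-1: pp|Pp
P/IV-1 ? III-2×III-1: pp|Pp|PP
⇒ P over [I-1,I-2,II-1,II-2,III-1,III-2,III-3,III-4,IV-1]: 50 consistent
U/I-1 un ·: uu
U/I-2 aff ·: Uu|UU
U/II-1 aff I-1×I-2: Uu
U/II-2 ? ·: uu|Uu|UU
U/III-1 aff II-2×II-1: Uu|UU
U/III-2 un ·: uu
U/III-3 aff II-2×II-1: Uu|UU
U/III-4 aff II-2×II-1: Uu|UU
U/IV-1 aff III-2×III-1: Uu
⇒ U over [I-1,I-2,II-1,II-2,III-1,III-2,III-3,III-4,IV-1]: 34 consistent
W/I-1 ? ·: ww|Ww|WW
W/I-2 aff ·: Ww|WW
W/II-1 ? I-1×I-2: ww|Ww
W/II-2 aff ·: Ww
W/III-1 un II-2×II-1: ww
W/III-2 aff ·: Ww
W/III-3 aff II-2×II-1: Ww|WW
W/III-4 aff II-2×II-1: Ww|WW
W/IV-1 un III-2×III-1: ww
⇒ W over [I-1,I-2,II-1,II-2,III-1,III-2,III-3,III-4,IV-1]: 22 consistent

III-3 ∈ {Pp UU WW, Pp UU Ww, Pp Uu WW, Pp Uu Ww}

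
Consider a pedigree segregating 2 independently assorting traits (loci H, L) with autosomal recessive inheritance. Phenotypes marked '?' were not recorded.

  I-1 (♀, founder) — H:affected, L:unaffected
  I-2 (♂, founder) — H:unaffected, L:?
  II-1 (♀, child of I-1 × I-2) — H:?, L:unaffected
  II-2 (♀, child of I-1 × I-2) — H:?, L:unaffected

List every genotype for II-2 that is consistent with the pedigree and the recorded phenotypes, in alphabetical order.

H/I-1 aff ·: hh
H/I-2 un ·: HH|Hh
H/II-1 ? I-1×I-2: Hh|hh
H/II-2 ? I-1×I-2: Hh|hh
⇒ H over [I-1,I-2,II-1,II-2]: 5 consistent
L/I-1 un ·: LL|Ll
L/I-2 ? ·: LL|Ll|ll
L/II-1 un I-1×I-2: LL|Ll
L/II-2 un I-1×I-2: LL|Ll
⇒ L over [I-1,I-2,II-1,II-2]: 15 consistent

II-2 ∈ {Hh LL, Hh Ll, hh LL, hh Ll}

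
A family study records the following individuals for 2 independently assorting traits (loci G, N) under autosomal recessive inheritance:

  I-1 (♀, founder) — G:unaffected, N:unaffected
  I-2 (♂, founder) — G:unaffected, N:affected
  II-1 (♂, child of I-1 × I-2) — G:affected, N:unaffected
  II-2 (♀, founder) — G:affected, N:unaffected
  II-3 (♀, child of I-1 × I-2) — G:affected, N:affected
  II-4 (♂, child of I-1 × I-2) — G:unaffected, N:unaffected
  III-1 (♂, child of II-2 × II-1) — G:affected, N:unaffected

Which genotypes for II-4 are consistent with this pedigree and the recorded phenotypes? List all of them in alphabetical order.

II-4 ∈ {GG Nn, Gg Nn}

G/I-1 un ·: Gg
G/I-2 un ·: Gg
G/II-1 aff I-1×I-2: gg
G/II-2 aff ·: gg
G/II-3 aff I-1×I-2: gg
G/II-4 un I-1×I-2: GG|Gg
G/III-1 aff II-2×II-1: gg
⇒ G over [I-1,I-2,II-1,II-2,II-3,II-4,III-1]: 2 consistent
N/I-1 un ·: Nn
N/I-2 aff ·: nn
N/II-1 un I-1×I-2: Nn
N/II-2 un ·: NN|Nn
N/II-3 aff I-1×I-2: nn
N/II-4 un I-1×I-2: Nn
N/III-1 un II-2×II-1: NN|Nn
⇒ N over [I-1,I-2,II-1,II-2,II-3,II-4,III-1]: 4 consistent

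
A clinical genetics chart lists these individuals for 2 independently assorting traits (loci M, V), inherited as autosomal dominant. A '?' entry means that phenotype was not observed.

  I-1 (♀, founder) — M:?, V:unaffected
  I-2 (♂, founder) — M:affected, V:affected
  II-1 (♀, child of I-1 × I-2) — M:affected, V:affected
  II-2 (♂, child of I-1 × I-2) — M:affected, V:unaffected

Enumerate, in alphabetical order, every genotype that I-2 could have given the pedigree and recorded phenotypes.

I-2 ∈ {MM Vv, Mm Vv}

M/I-1 ? ·: mm|Mm|MM
M/I-2 aff ·: Mm|MM
M/II-1 aff I-1×I-2: Mm|MM
M/II-2 aff I-1×I-2: Mm|MM
⇒ M over [I-1,I-2,II-1,II-2]: 15 consistent
V/I-1 un ·: vv
V/I-2 aff ·: Vv
V/II-1 aff I-1×I-2: Vv
V/II-2 un I-1×I-2: vv
⇒ V over [I-1,I-2,II-1,II-2]: 1 consistent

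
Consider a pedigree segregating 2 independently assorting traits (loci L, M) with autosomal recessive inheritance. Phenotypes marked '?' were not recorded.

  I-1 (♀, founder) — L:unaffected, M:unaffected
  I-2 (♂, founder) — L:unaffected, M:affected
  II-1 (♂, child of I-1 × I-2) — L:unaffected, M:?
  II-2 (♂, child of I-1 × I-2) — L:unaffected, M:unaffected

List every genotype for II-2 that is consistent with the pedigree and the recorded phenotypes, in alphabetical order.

II-2 ∈ {LL Mm, Ll Mm}

L/I-1 un ·: LL|Ll
L/I-2 un ·: LL|Ll
L/II-1 un I-1×I-2: LL|Ll
L/II-2 un I-1×I-2: LL|Ll
⇒ L over [I-1,I-2,II-1,II-2]: 13 consistent
M/I-1 un ·: MM|Mm
M/I-2 aff ·: mm
M/II-1 ? I-1×I-2: Mm|mm
M/II-2 un I-1×I-2: Mm
⇒ M over [I-1,I-2,II-1,II-2]: 3 consistent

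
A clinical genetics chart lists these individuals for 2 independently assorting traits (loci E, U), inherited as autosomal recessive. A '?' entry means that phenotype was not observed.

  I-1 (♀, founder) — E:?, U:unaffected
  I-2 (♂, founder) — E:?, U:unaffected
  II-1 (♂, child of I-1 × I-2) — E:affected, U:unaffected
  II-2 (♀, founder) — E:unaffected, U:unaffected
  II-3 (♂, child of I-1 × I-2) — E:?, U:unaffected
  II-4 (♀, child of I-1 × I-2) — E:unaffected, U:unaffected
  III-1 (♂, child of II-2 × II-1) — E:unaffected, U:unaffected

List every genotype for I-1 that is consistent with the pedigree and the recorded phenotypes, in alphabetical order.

I-1 ∈ {Ee UU, Ee Uu, ee UU, ee Uu}

E/I-1 ? ·: Ee|ee
E/I-2 ? ·: Ee|ee
E/II-1 aff I-1×I-2: ee
E/II-2 un ·: EE|Ee
E/II-3 ? I-1×I-2: EE|Ee|ee
E/II-4 un I-1×I-2: EE|Ee
E/III-1 un II-2×II-1: Ee
⇒ E over [I-1,I-2,II-1,II-2,II-3,II-4,III-1]: 20 consistent
U/I-1 un ·: UU|Uu
U/I-2 un ·: UU|Uu
U/II-1 un I-1×I-2: UU|Uu
U/II-2 un ·: UU|Uu
U/II-3 un I-1×I-2: UU|Uu
U/II-4 un I-1×I-2: UU|Uu
U/III-1 un II-2×II-1: UU|Uu
⇒ U over [I-1,I-2,II-1,II-2,II-3,II-4,III-1]: 87 consistent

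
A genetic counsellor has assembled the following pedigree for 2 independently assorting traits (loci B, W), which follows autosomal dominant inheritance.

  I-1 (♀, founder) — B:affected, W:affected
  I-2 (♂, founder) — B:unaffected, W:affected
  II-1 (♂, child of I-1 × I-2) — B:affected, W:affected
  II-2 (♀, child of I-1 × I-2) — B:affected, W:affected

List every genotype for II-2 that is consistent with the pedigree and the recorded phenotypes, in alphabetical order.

II-2 ∈ {Bb WW, Bb Ww}

B/I-1 aff ·: Bb|BB
B/I-2 un ·: bb
B/II-1 aff I-1×I-2: Bb
B/II-2 aff I-1×I-2: Bb
⇒ B over [I-1,I-2,II-1,II-2]: 2 consistent
W/I-1 aff ·: Ww|WW
W/I-2 aff ·: Ww|WW
W/II-1 aff I-1×I-2: Ww|WW
W/II-2 aff I-1×I-2: Ww|WW
⇒ W over [I-1,I-2,II-1,II-2]: 13 consistent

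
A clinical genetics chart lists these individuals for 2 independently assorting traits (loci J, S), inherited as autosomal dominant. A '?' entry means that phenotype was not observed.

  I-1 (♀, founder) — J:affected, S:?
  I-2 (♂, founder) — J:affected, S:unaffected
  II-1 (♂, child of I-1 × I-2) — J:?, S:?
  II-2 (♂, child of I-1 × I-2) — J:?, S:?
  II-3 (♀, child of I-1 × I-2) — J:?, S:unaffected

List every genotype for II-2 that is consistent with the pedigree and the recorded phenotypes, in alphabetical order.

II-2 ∈ {JJ Ss, JJ ss, Jj Ss, Jj ss, jj Ss, jj ss}

J/I-1 aff ·: Jj|JJ
J/I-2 aff ·: Jj|JJ
J/II-1 ? I-1×I-2: jj|Jj|JJ
J/II-2 ? I-1×I-2: jj|Jj|JJ
J/II-3 ? I-1×I-2: jj|Jj|JJ
⇒ J over [I-1,I-2,II-1,II-2,II-3]: 44 consistent
S/I-1 ? ·: ss|Ss
S/I-2 un ·: ss
S/II-1 ? I-1×I-2: ss|Ss
S/II-2 ? I-1×I-2: ss|Ss
S/II-3 un I-1×I-2: ss
⇒ S over [I-1,I-2,II-1,II-2,II-3]: 5 consistent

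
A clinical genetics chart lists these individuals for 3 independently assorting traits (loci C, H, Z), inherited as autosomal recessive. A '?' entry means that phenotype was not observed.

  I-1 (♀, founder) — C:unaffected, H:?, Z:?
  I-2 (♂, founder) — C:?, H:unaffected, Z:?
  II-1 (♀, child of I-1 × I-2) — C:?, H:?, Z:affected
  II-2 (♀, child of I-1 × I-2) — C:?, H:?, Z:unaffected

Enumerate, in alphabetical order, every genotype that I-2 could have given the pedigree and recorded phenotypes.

I-2 ∈ {CC HH Zz, CC HH zz, CC Hh Zz, CC Hh zz, Cc HH Zz, Cc HH zz, Cc Hh Zz, Cc Hh zz, cc HH Zz, cc HH zz, cc Hh Zz, cc Hh zz}

C/I-1 un ·: CC|Cc
C/I-2 ? ·: CC|Cc|cc
C/II-1 ? I-1×I-2: CC|Cc|cc
C/II-2 ? I-1×I-2: CC|Cc|cc
⇒ C over [I-1,I-2,II-1,II-2]: 23 consistent
H/I-1 ? ·: HH|Hh|hh
H/I-2 un ·: HH|Hh
H/II-1 ? I-1×I-2: HH|Hh|hh
H/II-2 ? I-1×I-2: HH|Hh|hh
⇒ H over [I-1,I-2,II-1,II-2]: 23 consistent
Z/I-1 ? ·: Zz|zz
Z/I-2 ? ·: Zz|zz
Z/II-1 aff I-1×I-2: zz
Z/II-2 un I-1×I-2: ZZ|Zz
⇒ Z over [I-1,I-2,II-1,II-2]: 4 consistent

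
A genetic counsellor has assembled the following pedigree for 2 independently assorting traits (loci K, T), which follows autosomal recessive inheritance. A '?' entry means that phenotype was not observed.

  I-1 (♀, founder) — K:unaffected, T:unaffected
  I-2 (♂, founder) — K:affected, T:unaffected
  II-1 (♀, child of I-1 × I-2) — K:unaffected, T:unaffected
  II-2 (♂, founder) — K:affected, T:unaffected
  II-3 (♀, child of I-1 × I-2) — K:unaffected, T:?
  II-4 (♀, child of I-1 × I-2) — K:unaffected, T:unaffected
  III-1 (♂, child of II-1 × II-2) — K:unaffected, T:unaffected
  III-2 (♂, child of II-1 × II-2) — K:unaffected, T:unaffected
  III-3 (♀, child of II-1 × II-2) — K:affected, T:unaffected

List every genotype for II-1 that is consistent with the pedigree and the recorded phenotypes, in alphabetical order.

K/I-1 un ·: KK|Kk
K/I-2 aff ·: kk
K/II-1 un I-1×I-2: Kk
K/II-2 aff ·: kk
K/II-3 un I-1×I-2: Kk
K/II-4 un I-1×I-2: Kk
K/III-1 un II-1×II-2: Kk
K/III-2 un II-1×II-2: Kk
K/III-3 aff II-1×II-2: kk
⇒ K over [I-1,I-2,II-1,II-2,II-3,II-4,III-1,III-2,III-3]: 2 consistent
T/I-1 un ·: TT|Tt
T/I-2 un ·: TT|Tt
T/II-1 un I-1×I-2: TT|Tt
T/II-2 un ·: TT|Tt
T/II-3 ? I-1×I-2: TT|Tt|tt
T/II-4 un I-1×I-2: TT|Tt
T/III-1 un II-1×II-2: TT|Tt
T/III-2 un II-1×II-2: TT|Tt
T/III-3 un II-1×II-2: TT|Tt
⇒ T over [I-1,I-2,II-1,II-2,II-3,II-4,III-1,III-2,III-3]: 359 consistent

II-1 ∈ {Kk TT, Kk Tt}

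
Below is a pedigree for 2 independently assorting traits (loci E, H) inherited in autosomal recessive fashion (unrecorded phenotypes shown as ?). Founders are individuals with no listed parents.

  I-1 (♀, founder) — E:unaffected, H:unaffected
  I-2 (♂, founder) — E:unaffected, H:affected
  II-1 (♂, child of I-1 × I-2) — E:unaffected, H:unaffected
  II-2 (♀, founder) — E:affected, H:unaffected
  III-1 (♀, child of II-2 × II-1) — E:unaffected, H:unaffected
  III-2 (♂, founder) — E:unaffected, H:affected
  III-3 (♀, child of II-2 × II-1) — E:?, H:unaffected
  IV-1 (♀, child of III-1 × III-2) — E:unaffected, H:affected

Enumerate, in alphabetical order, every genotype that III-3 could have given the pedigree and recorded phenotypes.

E/I-1 un ·: EE|Ee
E/I-2 un ·: EE|Ee
E/II-1 un I-1×I-2: EE|Ee
E/II-2 aff ·: ee
E/III-1 un II-2×II-1: Ee
E/III-2 un ·: EE|Ee
E/III-3 ? II-2×II-1: Ee|ee
E/IV-1 un III-1×III-2: EE|Ee
⇒ E over [I-1,I-2,II-1,II-2,III-1,III-2,III-3,IV-1]: 40 consistent
H/I-1 un ·: HH|Hh
H/I-2 aff ·: hh
H/II-1 un I-1×I-2: Hh
H/II-2 un ·: HH|Hh
H/III-1 un II-2×II-1: Hh
H/III-2 aff ·: hh
H/III-3 un II-2×II-1: HH|Hh
H/IV-1 aff III-1×III-2: hh
⇒ H over [I-1,I-2,II-1,II-2,III-1,III-2,III-3,IV-1]: 8 consistent

III-3 ∈ {Ee HH, Ee Hh, ee HH, ee Hh}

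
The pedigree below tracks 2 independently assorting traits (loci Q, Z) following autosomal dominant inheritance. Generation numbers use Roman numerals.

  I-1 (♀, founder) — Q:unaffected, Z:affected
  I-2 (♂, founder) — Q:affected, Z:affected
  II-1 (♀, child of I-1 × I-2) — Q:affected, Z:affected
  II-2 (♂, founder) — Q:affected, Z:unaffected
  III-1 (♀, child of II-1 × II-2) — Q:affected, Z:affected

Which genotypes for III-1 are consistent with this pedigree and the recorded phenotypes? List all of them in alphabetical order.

III-1 ∈ {QQ Zz, Qq Zz}

Q/I-1 un ·: qq
Q/I-2 aff ·: Qq|QQ
Q/II-1 aff I-1×I-2: Qq
Q/II-2 aff ·: Qq|QQ
Q/III-1 aff II-1×II-2: Qq|QQ
⇒ Q over [I-1,I-2,II-1,II-2,III-1]: 8 consistent
Z/I-1 aff ·: Zz|ZZ
Z/I-2 aff ·: Zz|ZZ
Z/II-1 aff I-1×I-2: Zz|ZZ
Z/II-2 un ·: zz
Z/III-1 aff II-1×II-2: Zz
⇒ Z over [I-1,I-2,II-1,II-2,III-1]: 7 consistent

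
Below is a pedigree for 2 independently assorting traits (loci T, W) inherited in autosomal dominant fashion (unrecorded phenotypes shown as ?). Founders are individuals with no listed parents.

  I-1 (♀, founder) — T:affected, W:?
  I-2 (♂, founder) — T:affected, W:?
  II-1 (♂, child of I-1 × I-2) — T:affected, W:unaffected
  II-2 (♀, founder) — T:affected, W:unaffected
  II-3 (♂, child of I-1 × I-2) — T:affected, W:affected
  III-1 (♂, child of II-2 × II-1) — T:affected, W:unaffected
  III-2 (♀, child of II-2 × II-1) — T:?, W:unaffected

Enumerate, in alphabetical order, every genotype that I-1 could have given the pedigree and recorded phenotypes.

I-1 ∈ {TT Ww, TT ww, Tt Ww, Tt ww}

T/I-1 aff ·: Tt|TT
T/I-2 aff ·: Tt|TT
T/II-1 aff I-1×I-2: Tt|TT
T/II-2 aff ·: Tt|TT
T/II-3 aff I-1×I-2: Tt|TT
T/III-1 aff II-2×II-1: Tt|TT
T/III-2 ? II-2×II-1: tt|Tt|TT
⇒ T over [I-1,I-2,II-1,II-2,II-3,III-1,III-2]: 95 consistent
W/I-1 ? ·: ww|Ww
W/I-2 ? ·: ww|Ww
W/II-1 un I-1×I-2: ww
W/II-2 un ·: ww
W/II-3 aff I-1×I-2: Ww|WW
W/III-1 un II-2×II-1: ww
W/III-2 un II-2×II-1: ww
⇒ W over [I-1,I-2,II-1,II-2,II-3,III-1,III-2]: 4 consistent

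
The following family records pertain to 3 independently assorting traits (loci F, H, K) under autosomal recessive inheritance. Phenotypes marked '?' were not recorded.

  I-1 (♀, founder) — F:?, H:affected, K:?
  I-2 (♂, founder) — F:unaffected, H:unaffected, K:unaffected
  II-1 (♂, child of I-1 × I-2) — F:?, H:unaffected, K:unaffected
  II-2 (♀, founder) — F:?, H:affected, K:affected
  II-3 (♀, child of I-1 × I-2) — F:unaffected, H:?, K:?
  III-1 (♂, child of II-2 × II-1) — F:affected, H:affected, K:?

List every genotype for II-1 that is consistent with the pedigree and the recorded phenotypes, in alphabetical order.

F/I-1 ? ·: FF|Ff|ff
F/I-2 un ·: FF|Ff
F/II-1 ? I-1×I-2: Ff|ff
F/II-2 ? ·: Ff|ff
F/II-3 un I-1×I-2: FF|Ff
F/III-1 aff II-2×II-1: ff
⇒ F over [I-1,I-2,II-1,II-2,II-3,III-1]: 22 consistent
H/I-1 aff ·: hh
H/I-2 un ·: HH|Hh
H/II-1 un I-1×I-2: Hh
H/II-2 aff ·: hh
H/II-3 ? I-1×I-2: Hh|hh
H/III-1 aff II-2×II-1: hh
⇒ H over [I-1,I-2,II-1,II-2,II-3,III-1]: 3 consistent
K/I-1 ? ·: KK|Kk|kk
K/I-2 un ·: KK|Kk
K/II-1 un I-1×I-2: KK|Kk
K/II-2 aff ·: kk
K/II-3 ? I-1×I-2: KK|Kk|kk
K/III-1 ? II-2×II-1: Kk|kk
⇒ K over [I-1,I-2,II-1,II-2,II-3,III-1]: 28 consistent

II-1 ∈ {Ff Hh KK, Ff Hh Kk, ff Hh KK, ff Hh Kk}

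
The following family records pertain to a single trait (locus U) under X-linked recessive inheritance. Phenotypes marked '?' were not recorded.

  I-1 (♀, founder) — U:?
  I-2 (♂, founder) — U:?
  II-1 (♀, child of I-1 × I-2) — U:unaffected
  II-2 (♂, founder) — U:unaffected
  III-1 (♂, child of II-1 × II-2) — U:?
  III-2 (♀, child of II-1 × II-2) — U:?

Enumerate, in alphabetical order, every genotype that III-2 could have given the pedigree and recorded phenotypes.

U/I-1 ? ·: X^UX^U|X^UX^u|X^uX^u
U/I-2 ? ·: X^UY|X^uY
U/II-1 un I-1×I-2: X^UX^U|X^UX^u
U/II-2 un ·: X^UY
U/III-1 ? II-1×II-2: X^UY|X^uY
U/III-2 ? II-1×II-2: X^UX^U|X^UX^u
⇒ U over [I-1,I-2,II-1,II-2,III-1,III-2]: 18 consistent

III-2 ∈ {X^UX^U, X^UX^u}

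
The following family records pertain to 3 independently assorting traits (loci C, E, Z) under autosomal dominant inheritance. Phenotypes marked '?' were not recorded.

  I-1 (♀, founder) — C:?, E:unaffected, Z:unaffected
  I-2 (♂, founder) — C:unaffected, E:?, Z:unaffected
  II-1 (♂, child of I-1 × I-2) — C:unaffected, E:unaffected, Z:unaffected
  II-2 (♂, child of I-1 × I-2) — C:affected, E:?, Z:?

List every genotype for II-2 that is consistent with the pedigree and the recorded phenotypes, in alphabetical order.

C/I-1 ? ·: Cc
C/I-2 un ·: cc
C/II-1 un I-1×I-2: cc
C/II-2 aff I-1×I-2: Cc
⇒ C over [I-1,I-2,II-1,II-2]: 1 consistent
E/I-1 un ·: ee
E/I-2 ? ·: ee|Ee
E/II-1 un I-1×I-2: ee
E/II-2 ? I-1×I-2: ee|Ee
⇒ E over [I-1,I-2,II-1,II-2]: 3 consistent
Z/I-1 un ·: zz
Z/I-2 un ·: zz
Z/II-1 un I-1×I-2: zz
Z/II-2 ? I-1×I-2: zz
⇒ Z over [I-1,I-2,II-1,II-2]: 1 consistent

II-2 ∈ {Cc Ee zz, Cc ee zz}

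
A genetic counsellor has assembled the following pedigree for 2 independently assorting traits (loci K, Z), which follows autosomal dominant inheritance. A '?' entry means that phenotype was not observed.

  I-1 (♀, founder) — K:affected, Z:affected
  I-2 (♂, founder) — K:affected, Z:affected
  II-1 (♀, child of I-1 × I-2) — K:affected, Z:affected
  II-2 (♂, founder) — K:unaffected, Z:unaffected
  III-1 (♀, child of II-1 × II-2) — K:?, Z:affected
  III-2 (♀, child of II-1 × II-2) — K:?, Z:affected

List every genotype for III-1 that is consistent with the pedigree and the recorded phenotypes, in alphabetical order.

III-1 ∈ {Kk Zz, kk Zz}

K/I-1 aff ·: Kk|KK
K/I-2 aff ·: Kk|KK
K/II-1 aff I-1×I-2: Kk|KK
K/II-2 un ·: kk
K/III-1 ? II-1×II-2: kk|Kk
K/III-2 ? II-1×II-2: kk|Kk
⇒ K over [I-1,I-2,II-1,II-2,III-1,III-2]: 16 consistent
Z/I-1 aff ·: Zz|ZZ
Z/I-2 aff ·: Zz|ZZ
Z/II-1 aff I-1×I-2: Zz|ZZ
Z/II-2 un ·: zz
Z/III-1 aff II-1×II-2: Zz
Z/III-2 aff II-1×II-2: Zz
⇒ Z over [I-1,I-2,II-1,II-2,III-1,III-2]: 7 consistent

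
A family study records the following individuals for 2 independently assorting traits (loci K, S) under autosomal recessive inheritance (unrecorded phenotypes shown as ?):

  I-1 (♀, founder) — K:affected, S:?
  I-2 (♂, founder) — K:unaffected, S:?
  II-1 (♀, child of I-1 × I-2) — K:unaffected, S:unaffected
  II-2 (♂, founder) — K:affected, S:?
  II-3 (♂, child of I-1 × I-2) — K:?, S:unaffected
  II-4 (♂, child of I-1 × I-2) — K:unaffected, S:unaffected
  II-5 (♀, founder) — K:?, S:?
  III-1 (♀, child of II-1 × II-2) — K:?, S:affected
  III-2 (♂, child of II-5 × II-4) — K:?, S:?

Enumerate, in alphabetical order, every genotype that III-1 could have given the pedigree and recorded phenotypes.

III-1 ∈ {Kk ss, kk ss}

K/I-1 aff ·: kk
K/I-2 un ·: KK|Kk
K/II-1 un I-1×I-2: Kk
K/II-2 aff ·: kk
K/II-3 ? I-1×I-2: Kk|kk
K/II-4 un I-1×I-2: Kk
K/II-5 ? ·: KK|Kk|kk
K/III-1 ? II-1×II-2: Kk|kk
K/III-2 ? II-5×II-4: KK|Kk|kk
⇒ K over [I-1,I-2,II-1,II-2,II-3,II-4,II-5,III-1,III-2]: 42 consistent
S/I-1 ? ·: SS|Ss|ss
S/I-2 ? ·: SS|Ss|ss
S/II-1 un I-1×I-2: Ss
S/II-2 ? ·: Ss|ss
S/II-3 un I-1×I-2: SS|Ss
S/II-4 un I-1×I-2: SS|Ss
S/II-5 ? ·: SS|Ss|ss
S/III-1 aff II-1×II-2: ss
S/III-2 ? II-5×II-4: SS|Ss|ss
⇒ S over [I-1,I-2,II-1,II-2,II-3,II-4,II-5,III-1,III-2]: 188 consistent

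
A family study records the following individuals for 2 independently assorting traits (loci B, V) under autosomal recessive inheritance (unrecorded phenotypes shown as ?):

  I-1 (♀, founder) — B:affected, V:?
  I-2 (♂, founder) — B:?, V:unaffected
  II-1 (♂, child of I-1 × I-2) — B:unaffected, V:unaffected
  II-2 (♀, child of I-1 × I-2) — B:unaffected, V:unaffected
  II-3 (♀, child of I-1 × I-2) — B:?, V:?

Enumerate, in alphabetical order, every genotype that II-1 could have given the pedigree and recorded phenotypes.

B/I-1 aff ·: bb
B/I-2 ? ·: BB|Bb
B/II-1 un I-1×I-2: Bb
B/II-2 un I-1×I-2: Bb
B/II-3 ? I-1×I-2: Bb|bb
⇒ B over [I-1,I-2,II-1,II-2,II-3]: 3 consistent
V/I-1 ? ·: VV|Vv|vv
V/I-2 un ·: VV|Vv
V/II-1 un I-1×I-2: VV|Vv
V/II-2 un I-1×I-2: VV|Vv
V/II-3 ? I-1×I-2: VV|Vv|vv
⇒ V over [I-1,I-2,II-1,II-2,II-3]: 32 consistent

II-1 ∈ {Bb VV, Bb Vv}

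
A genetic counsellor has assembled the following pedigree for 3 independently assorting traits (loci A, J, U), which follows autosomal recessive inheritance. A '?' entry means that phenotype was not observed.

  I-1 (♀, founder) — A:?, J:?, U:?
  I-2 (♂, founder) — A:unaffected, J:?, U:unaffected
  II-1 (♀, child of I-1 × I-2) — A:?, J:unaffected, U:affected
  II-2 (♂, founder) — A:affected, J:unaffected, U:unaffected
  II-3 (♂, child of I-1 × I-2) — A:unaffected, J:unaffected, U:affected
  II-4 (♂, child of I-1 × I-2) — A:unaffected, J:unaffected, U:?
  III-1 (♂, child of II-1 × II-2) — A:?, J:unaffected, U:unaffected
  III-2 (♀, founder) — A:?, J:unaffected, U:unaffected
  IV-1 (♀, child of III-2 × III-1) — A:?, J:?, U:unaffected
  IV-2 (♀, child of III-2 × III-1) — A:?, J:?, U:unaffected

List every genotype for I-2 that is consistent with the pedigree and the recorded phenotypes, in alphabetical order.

I-2 ∈ {AA JJ Uu, AA Jj Uu, AA jj Uu, Aa JJ Uu, Aa Jj Uu, Aa jj Uu}

A/I-1 ? ·: AA|Aa|aa
A/I-2 un ·: AA|Aa
A/II-1 ? I-1×I-2: AA|Aa|aa
A/II-2 aff ·: aa
A/II-3 un I-1×I-2: AA|Aa
A/II-4 un I-1×I-2: AA|Aa
A/III-1 ? II-1×II-2: Aa|aa
A/III-2 ? ·: AA|Aa|aa
A/IV-1 ? III-2×III-1: AA|Aa|aa
A/IV-2 ? III-2×III-1: AA|Aa|aa
⇒ A over [I-1,I-2,II-1,II-2,II-3,II-4,III-1,III-2,IV-1,IV-2]: 573 consistent
J/I-1 ? ·: JJ|Jj|jj
J/I-2 ? ·: JJ|Jj|jj
J/II-1 un I-1×I-2: JJ|Jj
J/II-2 un ·: JJ|Jj
J/II-3 un I-1×I-2: JJ|Jj
J/II-4 un I-1×I-2: JJ|Jj
J/III-1 un II-1×II-2: JJ|Jj
J/III-2 un ·: JJ|Jj
J/IV-1 ? III-2×III-1: JJ|Jj|jj
J/IV-2 ? III-2×III-1: JJ|Jj|jj
⇒ J over [I-1,I-2,II-1,II-2,II-3,II-4,III-1,III-2,IV-1,IV-2]: 875 consistent
U/I-1 ? ·: Uu|uu
U/I-2 un ·: Uu
U/II-1 aff I-1×I-2: uu
U/II-2 un ·: UU|Uu
U/II-3 aff I-1×I-2: uu
U/II-4 ? I-1×I-2: UU|Uu|uu
U/III-1 un II-1×II-2: Uu
U/III-2 un ·: UU|Uu
U/IV-1 un III-2×III-1: UU|Uu
U/IV-2 un III-2×III-1: UU|Uu
⇒ U over [I-1,I-2,II-1,II-2,II-3,II-4,III-1,III-2,IV-1,IV-2]: 80 consistent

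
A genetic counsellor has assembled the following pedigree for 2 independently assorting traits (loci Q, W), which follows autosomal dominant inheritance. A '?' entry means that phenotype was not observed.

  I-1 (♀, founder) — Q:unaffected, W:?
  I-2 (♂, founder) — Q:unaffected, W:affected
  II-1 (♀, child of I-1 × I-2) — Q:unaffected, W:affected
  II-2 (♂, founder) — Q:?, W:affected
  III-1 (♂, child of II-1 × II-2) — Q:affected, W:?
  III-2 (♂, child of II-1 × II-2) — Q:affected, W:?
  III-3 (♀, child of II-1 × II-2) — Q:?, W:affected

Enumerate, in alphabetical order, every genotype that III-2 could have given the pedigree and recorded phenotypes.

Q/I-1 un ·: qq
Q/I-2 un ·: qq
Q/II-1 un I-1×I-2: qq
Q/II-2 ? ·: Qq|QQ
Q/III-1 aff II-1×II-2: Qq
Q/III-2 aff II-1×II-2: Qq
Q/III-3 ? II-1×II-2: qq|Qq
⇒ Q over [I-1,I-2,II-1,II-2,III-1,III-2,III-3]: 3 consistent
W/I-1 ? ·: ww|Ww|WW
W/I-2 aff ·: Ww|WW
W/II-1 aff I-1×I-2: Ww|WW
W/II-2 aff ·: Ww|WW
W/III-1 ? II-1×II-2: ww|Ww|WW
W/III-2 ? II-1×II-2: ww|Ww|WW
W/III-3 aff II-1×II-2: Ww|WW
⇒ W over [I-1,I-2,II-1,II-2,III-1,III-2,III-3]: 166 consistent

III-2 ∈ {Qq WW, Qq Ww, Qq ww}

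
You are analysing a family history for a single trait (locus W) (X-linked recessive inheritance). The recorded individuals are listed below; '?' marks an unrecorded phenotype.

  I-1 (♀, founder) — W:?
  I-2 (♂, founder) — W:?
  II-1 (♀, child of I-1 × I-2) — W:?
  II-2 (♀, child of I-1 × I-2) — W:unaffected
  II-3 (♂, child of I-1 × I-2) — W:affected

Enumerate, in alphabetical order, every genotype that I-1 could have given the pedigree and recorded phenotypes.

I-1 ∈ {X^WX^w, X^wX^w}

W/I-1 ? ·: X^WX^w|X^wX^w
W/I-2 ? ·: X^WY|X^wY
W/II-1 ? I-1×I-2: X^WX^W|X^WX^w|X^wX^w
W/II-2 un I-1×I-2: X^WX^W|X^WX^w
W/II-3 aff I-1×I-2: X^wY
⇒ W over [I-1,I-2,II-1,II-2,II-3]: 7 consistent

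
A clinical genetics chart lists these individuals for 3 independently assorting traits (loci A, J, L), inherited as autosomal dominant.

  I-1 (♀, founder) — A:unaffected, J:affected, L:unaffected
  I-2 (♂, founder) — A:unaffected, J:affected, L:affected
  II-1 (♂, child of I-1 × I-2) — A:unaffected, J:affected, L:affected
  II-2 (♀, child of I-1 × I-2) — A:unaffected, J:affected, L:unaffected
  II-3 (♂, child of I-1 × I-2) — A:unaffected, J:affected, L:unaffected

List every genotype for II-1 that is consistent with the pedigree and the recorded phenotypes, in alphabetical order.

A/I-1 un ·: aa
A/I-2 un ·: aa
A/II-1 un I-1×I-2: aa
A/II-2 un I-1×I-2: aa
A/II-3 un I-1×I-2: aa
⇒ A over [I-1,I-2,II-1,II-2,II-3]: 1 consistent
J/I-1 aff ·: Jj|JJ
J/I-2 aff ·: Jj|JJ
J/II-1 aff I-1×I-2: Jj|JJ
J/II-2 aff I-1×I-2: Jj|JJ
J/II-3 aff I-1×I-2: Jj|JJ
⇒ J over [I-1,I-2,II-1,II-2,II-3]: 25 consistent
L/I-1 un ·: ll
L/I-2 aff ·: Ll
L/II-1 aff I-1×I-2: Ll
L/II-2 un I-1×I-2: ll
L/II-3 un I-1×I-2: ll
⇒ L over [I-1,I-2,II-1,II-2,II-3]: 1 consistent

II-1 ∈ {aa JJ Ll, aa Jj Ll}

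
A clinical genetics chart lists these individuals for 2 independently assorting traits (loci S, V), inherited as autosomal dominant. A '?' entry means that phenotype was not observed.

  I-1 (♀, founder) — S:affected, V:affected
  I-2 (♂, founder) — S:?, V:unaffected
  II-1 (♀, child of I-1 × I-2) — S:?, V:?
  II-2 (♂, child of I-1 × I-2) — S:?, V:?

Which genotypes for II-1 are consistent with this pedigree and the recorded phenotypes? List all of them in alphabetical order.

S/I-1 aff ·: Ss|SS
S/I-2 ? ·: ss|Ss|SS
S/II-1 ? I-1×I-2: ss|Ss|SS
S/II-2 ? I-1×I-2: ss|Ss|SS
⇒ S over [I-1,I-2,II-1,II-2]: 23 consistent
V/I-1 aff ·: Vv|VV
V/I-2 un ·: vv
V/II-1 ? I-1×I-2: vv|Vv
V/II-2 ? I-1×I-2: vv|Vv
⇒ V over [I-1,I-2,II-1,II-2]: 5 consistent

II-1 ∈ {SS Vv, SS vv, Ss Vv, Ss vv, ss Vv, ss vv}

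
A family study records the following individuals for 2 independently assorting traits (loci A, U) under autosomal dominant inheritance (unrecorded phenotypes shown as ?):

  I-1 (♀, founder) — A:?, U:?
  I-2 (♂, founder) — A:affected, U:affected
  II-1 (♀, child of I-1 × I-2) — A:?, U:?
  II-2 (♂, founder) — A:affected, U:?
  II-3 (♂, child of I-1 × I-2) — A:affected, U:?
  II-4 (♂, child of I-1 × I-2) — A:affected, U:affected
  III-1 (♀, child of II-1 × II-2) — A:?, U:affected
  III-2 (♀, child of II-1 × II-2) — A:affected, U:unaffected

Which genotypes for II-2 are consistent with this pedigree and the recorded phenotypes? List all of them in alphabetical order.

A/I-1 ? ·: aa|Aa|AA
A/I-2 aff ·: Aa|AA
A/II-1 ? I-1×I-2: aa|Aa|AA
A/II-2 aff ·: Aa|AA
A/II-3 aff I-1×I-2: Aa|AA
A/II-4 aff I-1×I-2: Aa|AA
A/III-1 ? II-1×II-2: aa|Aa|AA
A/III-2 aff II-1×II-2: Aa|AA
⇒ A over [I-1,I-2,II-1,II-2,II-3,II-4,III-1,III-2]: 220 consistent
U/I-1 ? ·: uu|Uu|UU
U/I-2 aff ·: Uu|UU
U/II-1 ? I-1×I-2: uu|Uu
U/II-2 ? ·: uu|Uu
U/II-3 ? I-1×I-2: uu|Uu|UU
U/II-4 aff I-1×I-2: Uu|UU
U/III-1 aff II-1×II-2: Uu|UU
U/III-2 un II-1×II-2: uu
⇒ U over [I-1,I-2,II-1,II-2,II-3,II-4,III-1,III-2]: 59 consistent

II-2 ∈ {AA Uu, AA uu, Aa Uu, Aa uu}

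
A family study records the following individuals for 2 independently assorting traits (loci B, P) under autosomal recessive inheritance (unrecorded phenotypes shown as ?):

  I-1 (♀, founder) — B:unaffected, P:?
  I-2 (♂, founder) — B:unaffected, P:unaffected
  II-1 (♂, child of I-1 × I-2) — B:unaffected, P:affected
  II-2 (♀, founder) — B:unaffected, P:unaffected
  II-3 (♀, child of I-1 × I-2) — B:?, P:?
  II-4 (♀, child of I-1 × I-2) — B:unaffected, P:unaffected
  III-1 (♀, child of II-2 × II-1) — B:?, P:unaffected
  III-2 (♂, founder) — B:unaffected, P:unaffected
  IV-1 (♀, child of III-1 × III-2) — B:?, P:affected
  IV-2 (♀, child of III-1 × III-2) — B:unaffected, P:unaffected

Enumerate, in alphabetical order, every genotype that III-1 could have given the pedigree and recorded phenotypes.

B/I-1 un ·: BB|Bb
B/I-2 un ·: BB|Bb
B/II-1 un I-1×I-2: BB|Bb
B/II-2 un ·: BB|Bb
B/II-3 ? I-1×I-2: BB|Bb|bb
B/II-4 un I-1×I-2: BB|Bb
B/III-1 ? II-2×II-1: BB|Bb|bb
B/III-2 un ·: BB|Bb
B/IV-1 ? III-1×III-2: BB|Bb|bb
B/IV-2 un III-1×III-2: BB|Bb
⇒ B over [I-1,I-2,II-1,II-2,II-3,II-4,III-1,III-2,IV-1,IV-2]: 762 consistent
P/I-1 ? ·: Pp|pp
P/I-2 un ·: Pp
P/II-1 aff I-1×I-2: pp
P/II-2 un ·: PP|Pp
P/II-3 ? I-1×I-2: PP|Pp|pp
P/II-4 un I-1×I-2: PP|Pp
P/III-1 un II-2×II-1: Pp
P/III-2 un ·: Pp
P/IV-1 aff III-1×III-2: pp
P/IV-2 un III-1×III-2: PP|Pp
⇒ P over [I-1,I-2,II-1,II-2,II-3,II-4,III-1,III-2,IV-1,IV-2]: 32 consistent

III-1 ∈ {BB Pp, Bb Pp, bb Pp}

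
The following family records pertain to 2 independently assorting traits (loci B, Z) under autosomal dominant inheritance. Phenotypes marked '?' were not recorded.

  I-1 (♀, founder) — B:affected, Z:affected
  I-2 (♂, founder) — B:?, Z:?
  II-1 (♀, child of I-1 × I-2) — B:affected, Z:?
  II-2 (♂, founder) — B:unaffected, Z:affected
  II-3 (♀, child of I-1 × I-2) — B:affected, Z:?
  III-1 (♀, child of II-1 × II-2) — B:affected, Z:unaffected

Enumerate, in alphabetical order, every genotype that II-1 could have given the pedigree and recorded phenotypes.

B/I-1 aff ·: Bb|BB
B/I-2 ? ·: bb|Bb|BB
B/II-1 aff I-1×I-2: Bb|BB
B/II-2 un ·: bb
B/II-3 aff I-1×I-2: Bb|BB
B/III-1 aff II-1×II-2: Bb
⇒ B over [I-1,I-2,II-1,II-2,II-3,III-1]: 15 consistent
Z/I-1 aff ·: Zz|ZZ
Z/I-2 ? ·: zz|Zz|ZZ
Z/II-1 ? I-1×I-2: zz|Zz
Z/II-2 aff ·: Zz
Z/II-3 ? I-1×I-2: zz|Zz|ZZ
Z/III-1 un II-1×II-2: zz
⇒ Z over [I-1,I-2,II-1,II-2,II-3,III-1]: 15 consistent

II-1 ∈ {BB Zz, BB zz, Bb Zz, Bb zz}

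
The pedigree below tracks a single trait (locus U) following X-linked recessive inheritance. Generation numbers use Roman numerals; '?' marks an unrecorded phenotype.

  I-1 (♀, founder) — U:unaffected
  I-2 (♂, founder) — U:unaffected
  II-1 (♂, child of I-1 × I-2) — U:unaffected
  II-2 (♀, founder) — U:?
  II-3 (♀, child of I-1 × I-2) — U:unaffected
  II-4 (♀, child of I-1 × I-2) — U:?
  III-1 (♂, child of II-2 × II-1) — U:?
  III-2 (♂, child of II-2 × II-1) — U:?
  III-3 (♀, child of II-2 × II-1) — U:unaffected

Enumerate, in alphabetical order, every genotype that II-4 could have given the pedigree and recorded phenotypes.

II-4 ∈ {X^UX^U, X^UX^u}

U/I-1 un ·: X^UX^U|X^UX^u
U/I-2 un ·: X^UY
U/II-1 un I-1×I-2: X^UY
U/II-2 ? ·: X^UX^U|X^UX^u|X^uX^u
U/II-3 un I-1×I-2: X^UX^U|X^UX^u
U/II-4 ? I-1×I-2: X^UX^U|X^UX^u
U/III-1 ? II-2×II-1: X^UY|X^uY
U/III-2 ? II-2×II-1: X^UY|X^uY
U/III-3 un II-2×II-1: X^UX^U|X^UX^u
⇒ U over [I-1,I-2,II-1,II-2,II-3,II-4,III-1,III-2,III-3]: 50 consistent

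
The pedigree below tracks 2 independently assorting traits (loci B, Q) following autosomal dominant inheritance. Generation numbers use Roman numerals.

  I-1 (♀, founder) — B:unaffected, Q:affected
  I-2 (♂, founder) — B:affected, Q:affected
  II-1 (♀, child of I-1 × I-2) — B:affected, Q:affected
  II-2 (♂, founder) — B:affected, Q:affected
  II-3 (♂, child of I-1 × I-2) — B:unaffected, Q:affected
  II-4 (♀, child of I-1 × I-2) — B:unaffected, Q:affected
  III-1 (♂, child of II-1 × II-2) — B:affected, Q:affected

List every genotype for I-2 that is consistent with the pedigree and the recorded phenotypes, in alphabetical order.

B/I-1 un ·: bb
B/I-2 aff ·: Bb
B/II-1 aff I-1×I-2: Bb
B/II-2 aff ·: Bb|BB
B/II-3 un I-1×I-2: bb
B/II-4 un I-1×I-2: bb
B/III-1 aff II-1×II-2: Bb|BB
⇒ B over [I-1,I-2,II-1,II-2,II-3,II-4,III-1]: 4 consistent
Q/I-1 aff ·: Qq|QQ
Q/I-2 aff ·: Qq|QQ
Q/II-1 aff I-1×I-2: Qq|QQ
Q/II-2 aff ·: Qq|QQ
Q/II-3 aff I-1×I-2: Qq|QQ
Q/II-4 aff I-1×I-2: Qq|QQ
Q/III-1 aff II-1×II-2: Qq|QQ
⇒ Q over [I-1,I-2,II-1,II-2,II-3,II-4,III-1]: 87 consistent

I-2 ∈ {Bb QQ, Bb Qq}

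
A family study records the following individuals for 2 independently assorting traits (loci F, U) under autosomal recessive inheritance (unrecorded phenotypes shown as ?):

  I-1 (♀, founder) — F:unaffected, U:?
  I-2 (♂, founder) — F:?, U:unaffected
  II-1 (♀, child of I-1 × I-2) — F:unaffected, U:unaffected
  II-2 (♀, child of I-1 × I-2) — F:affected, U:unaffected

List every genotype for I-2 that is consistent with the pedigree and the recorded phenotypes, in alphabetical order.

F/I-1 un ·: Ff
F/I-2 ? ·: Ff|ff
F/II-1 un I-1×I-2: FF|Ff
F/II-2 aff I-1×I-2: ff
⇒ F over [I-1,I-2,II-1,II-2]: 3 consistent
U/I-1 ? ·: UU|Uu|uu
U/I-2 un ·: UU|Uu
U/II-1 un I-1×I-2: UU|Uu
U/II-2 un I-1×I-2: UU|Uu
⇒ U over [I-1,I-2,II-1,II-2]: 15 consistent

I-2 ∈ {Ff UU, Ff Uu, ff UU, ff Uu}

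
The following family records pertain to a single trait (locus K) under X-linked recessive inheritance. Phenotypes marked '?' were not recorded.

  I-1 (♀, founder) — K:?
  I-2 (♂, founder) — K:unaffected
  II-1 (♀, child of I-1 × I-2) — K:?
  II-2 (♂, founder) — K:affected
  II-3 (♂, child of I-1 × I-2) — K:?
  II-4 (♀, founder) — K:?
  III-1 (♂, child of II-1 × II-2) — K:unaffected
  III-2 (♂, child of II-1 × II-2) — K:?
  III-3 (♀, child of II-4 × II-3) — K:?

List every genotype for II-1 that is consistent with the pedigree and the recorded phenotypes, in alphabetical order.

K/I-1 ? ·: X^KX^K|X^KX^k|X^kX^k
K/I-2 un ·: X^KY
K/II-1 ? I-1×I-2: X^KX^K|X^KX^k
K/II-2 aff ·: X^kY
K/II-3 ? I-1×I-2: X^KY|X^kY
K/II-4 ? ·: X^KX^K|X^KX^k|X^kX^k
K/III-1 un II-1×II-2: X^KY
K/III-2 ? II-1×II-2: X^KY|X^kY
K/III-3 ? II-4×II-3: X^KX^K|X^KX^k|X^kX^k
⇒ K over [I-1,I-2,II-1,II-2,II-3,II-4,III-1,III-2,III-3]: 36 consistent

II-1 ∈ {X^KX^K, X^KX^k}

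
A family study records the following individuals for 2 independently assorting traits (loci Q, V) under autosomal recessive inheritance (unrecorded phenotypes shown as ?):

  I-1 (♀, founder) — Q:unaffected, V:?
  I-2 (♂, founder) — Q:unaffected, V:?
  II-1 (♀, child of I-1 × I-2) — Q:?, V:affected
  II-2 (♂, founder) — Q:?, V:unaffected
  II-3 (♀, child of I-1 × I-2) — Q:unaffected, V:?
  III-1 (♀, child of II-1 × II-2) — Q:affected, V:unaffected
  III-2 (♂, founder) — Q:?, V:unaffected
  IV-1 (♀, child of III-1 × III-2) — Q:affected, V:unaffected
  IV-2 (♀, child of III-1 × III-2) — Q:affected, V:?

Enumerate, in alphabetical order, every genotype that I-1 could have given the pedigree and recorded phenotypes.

I-1 ∈ {QQ Vv, QQ vv, Qq Vv, Qq vv}

Q/I-1 un ·: QQ|Qq
Q/I-2 un ·: QQ|Qq
Q/II-1 ? I-1×I-2: Qq|qq
Q/II-2 ? ·: Qq|qq
Q/II-3 un I-1×I-2: QQ|Qq
Q/III-1 aff II-1×II-2: qq
Q/III-2 ? ·: Qq|qq
Q/IV-1 aff III-1×III-2: qq
Q/IV-2 aff III-1×III-2: qq
⇒ Q over [I-1,I-2,II-1,II-2,II-3,III-1,III-2,IV-1,IV-2]: 32 consistent
V/I-1 ? ·: Vv|vv
V/I-2 ? ·: Vv|vv
V/II-1 aff I-1×I-2: vv
V/II-2 un ·: VV|Vv
V/II-3 ? I-1×I-2: VV|Vv|vv
V/III-1 un II-1×II-2: Vv
V/III-2 un ·: VV|Vv
V/IV-1 un III-1×III-2: VV|Vv
V/IV-2 ? III-1×III-2: VV|Vv|vv
⇒ V over [I-1,I-2,II-1,II-2,II-3,III-1,III-2,IV-1,IV-2]: 160 consistent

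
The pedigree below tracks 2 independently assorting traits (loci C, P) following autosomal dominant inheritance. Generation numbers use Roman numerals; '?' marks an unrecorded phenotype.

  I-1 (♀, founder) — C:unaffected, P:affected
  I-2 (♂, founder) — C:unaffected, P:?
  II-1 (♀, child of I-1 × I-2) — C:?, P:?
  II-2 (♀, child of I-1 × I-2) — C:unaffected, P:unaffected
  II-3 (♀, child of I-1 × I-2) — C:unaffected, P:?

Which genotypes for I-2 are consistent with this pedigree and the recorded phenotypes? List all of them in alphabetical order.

I-2 ∈ {cc Pp, cc pp}

C/I-1 un ·: cc
C/I-2 un ·: cc
C/II-1 ? I-1×I-2: cc
C/II-2 un I-1×I-2: cc
C/II-3 un I-1×I-2: cc
⇒ C over [I-1,I-2,II-1,II-2,II-3]: 1 consistent
P/I-1 aff ·: Pp
P/I-2 ? ·: pp|Pp
P/II-1 ? I-1×I-2: pp|Pp|PP
P/II-2 un I-1×I-2: pp
P/II-3 ? I-1×I-2: pp|Pp|PP
⇒ P over [I-1,I-2,II-1,II-2,II-3]: 13 consistent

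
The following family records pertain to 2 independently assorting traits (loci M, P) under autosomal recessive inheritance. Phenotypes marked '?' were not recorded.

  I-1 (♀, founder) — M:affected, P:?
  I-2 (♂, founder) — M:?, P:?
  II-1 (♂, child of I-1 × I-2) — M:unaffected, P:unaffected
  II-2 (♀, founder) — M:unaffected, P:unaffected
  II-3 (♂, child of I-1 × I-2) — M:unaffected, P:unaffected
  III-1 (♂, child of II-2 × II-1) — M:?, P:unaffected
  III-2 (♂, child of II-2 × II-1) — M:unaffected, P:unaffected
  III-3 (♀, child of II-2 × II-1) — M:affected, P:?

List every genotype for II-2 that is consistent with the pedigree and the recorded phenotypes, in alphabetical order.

II-2 ∈ {Mm PP, Mm Pp}

M/I-1 aff ·: mm
M/I-2 ? ·: MM|Mm
M/II-1 un I-1×I-2: Mm
M/II-2 un ·: Mm
M/II-3 un I-1×I-2: Mm
M/III-1 ? II-2×II-1: MM|Mm|mm
M/III-2 un II-2×II-1: MM|Mm
M/III-3 aff II-2×II-1: mm
⇒ M over [I-1,I-2,II-1,II-2,II-3,III-1,III-2,III-3]: 12 consistent
P/I-1 ? ·: PP|Pp|pp
P/I-2 ? ·: PP|Pp|pp
P/II-1 un I-1×I-2: PP|Pp
P/II-2 un ·: PP|Pp
P/II-3 un I-1×I-2: PP|Pp
P/III-1 un II-2×II-1: PP|Pp
P/III-2 un II-2×II-1: PP|Pp
P/III-3 ? II-2×II-1: PP|Pp|pp
⇒ P over [I-1,I-2,II-1,II-2,II-3,III-1,III-2,III-3]: 263 consistent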